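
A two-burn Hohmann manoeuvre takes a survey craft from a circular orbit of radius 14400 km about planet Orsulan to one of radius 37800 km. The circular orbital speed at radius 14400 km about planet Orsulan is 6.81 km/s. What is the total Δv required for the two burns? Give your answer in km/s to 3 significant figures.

From the circular-orbit relation v² = μ/r at r = 14400 km: μ = v²r = (6.81)² × 14400 = 6.67816×10^5 km³/s².
Semi-major axis of the transfer orbit: a_t = (14400 + 37800)/2 = 26100 km.
At r₁ the circular-orbit speed is v₁ = √(μ/r₁) = 6.81000 km/s.
Transfer-orbit speed at r₁ (v² = μ(2/r − 1/a)): v_p = √[μ(2/r₁ − 1/a_t)] = 8.19545 km/s.
First burn Δv₁ = |v_p − v₁| = 1.38545 km/s.
At r₂, v₂ = √(μ/r₂) = 4.203223 km/s.
Transfer-orbit speed at r₂: v_a = √[μ(2/r₂ − 1/a_t)] = 3.122076 km/s.
Second burn Δv₂ = |v₂ − v_a| = 1.08115 km/s.
Δv = Δv₁ + Δv₂ = 1.38545 + 1.08115 = 2.467 km/s.

Δv = 2.47 km/s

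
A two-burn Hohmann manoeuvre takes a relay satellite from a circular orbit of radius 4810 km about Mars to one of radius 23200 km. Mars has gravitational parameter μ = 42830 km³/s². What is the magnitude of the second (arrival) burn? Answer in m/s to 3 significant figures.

The Hohmann ellipse has a_t = (r₁ + r₂)/2 = 14005 km.
Circular speed at r = 23200 km: v_c = √(μ/r) = 1.3587 km/s.
Vis-viva on the transfer ellipse at r = 23200 km gives v_t = √[μ(2/r − 1/a_t)] = 0.79627 km/s.
Δv₂ = |v_t − v_c| = |0.79627 − 1.3587| = 0.5624 km/s.

Δv₂ = 562 m/s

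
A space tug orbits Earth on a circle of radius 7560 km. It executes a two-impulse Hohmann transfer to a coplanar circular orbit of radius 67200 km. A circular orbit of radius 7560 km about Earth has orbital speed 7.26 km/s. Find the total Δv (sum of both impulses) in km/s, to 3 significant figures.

Δv = 3.81 km/s

From the circular-orbit relation v² = μ/r at r = 7560 km: μ = v²r = (7.26)² × 7560 = 3.98469×10^5 km³/s².
Semi-major axis of the transfer orbit: a_t = (7560 + 67200)/2 = 37380 km.
Circular speed at r₁: v₁ = √(μ/r₁) = √(3.98469×10^5/7560) = 7.260 km/s.
Transfer-orbit speed at r₁ (vis-viva): v_p = √[μ(2/r₁ − 1/a_t)] = 9.734 km/s.
First burn Δv₁ = |v_p − v₁| = 2.474 km/s.
Circular speed at r₂: v₂ = √(μ/r₂) = 2.435 km/s.
Transfer-orbit speed at r₂: v_a = √[μ(2/r₂ − 1/a_t)] = 1.095 km/s.
Second burn Δv₂ = |v₂ − v_a| = 1.340 km/s.
Δv = Δv₁ + Δv₂ = 2.474 + 1.340 = 3.814 km/s.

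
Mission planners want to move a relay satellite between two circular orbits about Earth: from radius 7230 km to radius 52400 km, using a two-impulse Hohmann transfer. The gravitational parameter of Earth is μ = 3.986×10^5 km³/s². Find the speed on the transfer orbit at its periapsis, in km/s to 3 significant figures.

v = 9.84 km/s

Semi-major axis of the transfer orbit: a_t = (7230 + 52400)/2 = 29815 km.
The periapsis of the transfer ellipse is at r = 7230 km.
From the vis-viva equation, v = √[μ(2/r − 1/a_t)] = 9.843 km/s.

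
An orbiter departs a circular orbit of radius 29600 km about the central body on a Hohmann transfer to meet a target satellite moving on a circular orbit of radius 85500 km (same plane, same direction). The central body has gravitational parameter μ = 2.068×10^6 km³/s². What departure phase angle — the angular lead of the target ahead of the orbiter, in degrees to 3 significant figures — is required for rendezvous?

The Hohmann ellipse has a_t = (r₁ + r₂)/2 = 57550 km.
The half-period of the transfer ellipse is t = π√(a_t³/μ) = 30161 s.
Target angular speed ω₂ = √(μ/r₂³) = 5.7521×10^-5 rad/s.
Angle swept by the target during transfer: ω₂·t = 1.7349 rad = 99.40°.
Arrival is 180° from departure on the ellipse, so φ = 180° − 99.40° = 80.6°.

φ = 80.6°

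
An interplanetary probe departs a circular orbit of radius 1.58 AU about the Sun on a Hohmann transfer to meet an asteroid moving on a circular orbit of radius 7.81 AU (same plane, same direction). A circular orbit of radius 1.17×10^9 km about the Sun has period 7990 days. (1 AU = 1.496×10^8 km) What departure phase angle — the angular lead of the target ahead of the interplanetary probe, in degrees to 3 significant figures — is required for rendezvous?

From Kepler's third law T² = 4π²r³/μ at r = 1.17×10^9 km, T = 7990 days = 7990 × 86400 s = 6.90336×10^8 s: μ = 4π²r³/T² = 1.32677×10^11 km³/s².
In km: r₁ = 1.58 × 1.496×10^8 = 2.36368×10^8 km; r₂ = 7.81 × 1.496×10^8 = 1.168376×10^9 km.
The Hohmann ellipse has a_t = (r₁ + r₂)/2 = 7.02372×10^8 km.
The half-period of the transfer ellipse is t = π√(a_t³/μ) = 1.6055×10^8 s.
The target's mean motion on its circular orbit is ω₂ = √(μ/r₂³) = 9.1206×10^-9 rad/s.
Angle swept by the target during transfer: ω₂·t = 1.4643 rad = 83.90°.
The interplanetary probe traverses 180° on the transfer ellipse, so the target must lead by 180° − 83.90° = 96.1°.

φ = 96.1°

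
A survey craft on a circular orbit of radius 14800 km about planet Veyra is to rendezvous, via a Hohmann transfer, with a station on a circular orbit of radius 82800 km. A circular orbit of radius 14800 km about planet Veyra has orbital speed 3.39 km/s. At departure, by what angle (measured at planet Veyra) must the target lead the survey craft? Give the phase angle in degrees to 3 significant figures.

φ = 98.6°

From the circular-orbit relation v² = μ/r at r = 14800 km: μ = v²r = (3.39)² × 14800 = 1.70083×10^5 km³/s².
Semi-major axis of the transfer orbit: a_t = (14800 + 82800)/2 = 48800 km.
Transfer time t = π√(a_t³/μ) = 82120.0 s.
The target's mean motion on its circular orbit is ω₂ = √(μ/r₂³) = 1.73095×10^-5 rad/s.
Angle swept by the target during transfer: ω₂·t = 1.42146 rad = 81.44°.
The survey craft traverses 180° on the transfer ellipse, so the target must lead by 180° − 81.44° = 98.6°.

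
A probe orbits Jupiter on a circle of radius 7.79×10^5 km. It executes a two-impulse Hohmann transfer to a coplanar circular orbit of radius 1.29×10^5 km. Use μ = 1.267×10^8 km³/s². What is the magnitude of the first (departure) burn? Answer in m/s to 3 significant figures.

The Hohmann ellipse has a_t = (r₁ + r₂)/2 = 4.540×10^5 km.
Circular speed at r = 7.790×10^5 km: v_c = √(μ/r) = 12.753 km/s.
Vis-viva on the transfer ellipse at r = 7.790×10^5 km gives v_t = √[μ(2/r − 1/a_t)] = 6.7981 km/s.
Δv₁ = |v_t − v_c| = |6.7981 − 12.753| = 5.955 km/s.

Δv₁ = 5960 m/s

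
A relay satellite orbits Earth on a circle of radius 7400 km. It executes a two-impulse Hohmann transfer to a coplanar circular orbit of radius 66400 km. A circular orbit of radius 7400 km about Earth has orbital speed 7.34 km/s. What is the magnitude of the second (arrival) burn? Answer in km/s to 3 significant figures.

Δv₂ = 1.35 km/s

From the circular-orbit relation v² = μ/r at r = 7400 km: μ = v²r = (7.34)² × 7400 = 3.98679×10^5 km³/s².
Semi-major axis of the transfer orbit: a_t = (7400 + 66400)/2 = 36900 km.
Circular speed at r = 66400 km: v_c = √(μ/r) = 2.450 km/s.
Transfer-orbit speed at the same r (vis-viva, a = a_t): v_t = √[μ(2/r − 1/a_t)] = 1.097 km/s.
Δv₂ = |v_t − v_c| = |1.097 − 2.450| = 1.353 km/s.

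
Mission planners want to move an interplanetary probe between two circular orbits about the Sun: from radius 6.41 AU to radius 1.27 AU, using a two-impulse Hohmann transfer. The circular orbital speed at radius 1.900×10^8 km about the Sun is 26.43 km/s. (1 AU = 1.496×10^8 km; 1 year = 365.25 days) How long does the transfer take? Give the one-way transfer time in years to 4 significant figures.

t = 3.762 years

From the circular-orbit relation v² = μ/r at r = 1.900×10^8 km: μ = v²r = (26.43)² × 1.900×10^8 = 1.32724×10^11 km³/s².
In km: r₁ = 6.41 × 1.496×10^8 = 9.58936×10^8 km; r₂ = 1.27 × 1.496×10^8 = 1.89992×10^8 km.
Transfer-ellipse semi-major axis a_t = (r₁ + r₂)/2 = (9.58936×10^8 + 1.89992×10^8)/2 = 5.74464×10^8 km.
Transfer time t = π√(a_t³/μ) = π√((5.74464×10^8)³ / 1.32724×10^11) = 1.1873×10^8 s.
Converting: 1.1873×10^8 s ÷ 3.15576×10^7 s/year (365.25 × 86400) = 3.762 years.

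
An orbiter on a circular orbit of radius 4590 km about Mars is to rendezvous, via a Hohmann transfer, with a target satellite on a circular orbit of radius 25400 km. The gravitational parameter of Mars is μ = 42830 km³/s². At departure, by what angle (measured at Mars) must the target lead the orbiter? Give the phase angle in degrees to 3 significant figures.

Semi-major axis of the transfer orbit: a_t = (4590 + 25400)/2 = 14995 km.
The half-period of the transfer ellipse is t = π√(a_t³/μ) = 27873.8 s.
The target's mean motion on its circular orbit is ω₂ = √(μ/r₂³) = 5.11238×10^-5 rad/s.
Angle swept by the target during transfer: ω₂·t = 1.42501 rad = 81.647°.
The orbiter traverses 180° on the transfer ellipse, so the target must lead by 180° − 81.647° = 98.4°.

φ = 98.4°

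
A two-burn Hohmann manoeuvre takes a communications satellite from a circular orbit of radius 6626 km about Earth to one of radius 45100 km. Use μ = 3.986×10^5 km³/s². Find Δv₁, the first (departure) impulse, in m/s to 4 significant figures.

Δv₁ = 2486 m/s

Transfer-ellipse semi-major axis a_t = (r₁ + r₂)/2 = (6626 + 45100)/2 = 25863 km.
Circular speed at r = 6626 km: v_c = √(μ/r) = 7.7561 km/s.
Vis-viva on the transfer ellipse at r = 6626 km gives v_t = √[μ(2/r − 1/a_t)] = 10.242 km/s.
Δv₁ = |v_t − v_c| = |10.242 − 7.7561| = 2.486 km/s.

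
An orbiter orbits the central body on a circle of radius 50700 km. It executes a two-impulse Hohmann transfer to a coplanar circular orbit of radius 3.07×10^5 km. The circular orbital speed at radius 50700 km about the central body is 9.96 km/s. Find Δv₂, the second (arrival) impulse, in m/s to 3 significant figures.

Δv₂ = 1890 m/s

From the circular-orbit relation v² = μ/r at r = 50700 km: μ = v²r = (9.96)² × 50700 = 5.02952×10^6 km³/s².
Semi-major axis of the transfer orbit: a_t = (50700 + 3.070×10^5)/2 = 1.7885×10^5 km.
Circular speed at r = 3.070×10^5 km: v_c = √(μ/r) = 4.048 km/s.
Vis-viva on the transfer ellipse at r = 3.070×10^5 km gives v_t = √[μ(2/r − 1/a_t)] = 2.155 km/s.
Δv₂ = |v_t − v_c| = |2.155 − 4.048| = 1.893 km/s.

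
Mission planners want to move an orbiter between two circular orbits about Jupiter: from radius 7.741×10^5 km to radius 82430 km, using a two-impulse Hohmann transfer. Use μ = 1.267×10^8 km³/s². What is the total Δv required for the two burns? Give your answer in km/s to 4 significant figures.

Transfer-ellipse semi-major axis a_t = (r₁ + r₂)/2 = (7.741×10^5 + 82430)/2 = 4.28265×10^5 km.
At r₁ the circular-orbit speed is v₁ = √(μ/r₁) = 12.794 km/s.
On the transfer ellipse at r₁, vis-viva gives v_a = √[μ(2/r₁ − 1/a_t)] = 5.6128 km/s.
First burn Δv₁ = |v_a − v₁| = 7.181 km/s.
At r₂, v₂ = √(μ/r₂) = 39.21 km/s.
Transfer-orbit speed at r₂: v_p = √[μ(2/r₂ − 1/a_t)] = 52.71 km/s.
Second burn Δv₂ = |v₂ − v_p| = 13.50 km/s.
Δv = Δv₁ + Δv₂ = 7.181 + 13.50 = 20.68 km/s.

Δv = 20.68 km/s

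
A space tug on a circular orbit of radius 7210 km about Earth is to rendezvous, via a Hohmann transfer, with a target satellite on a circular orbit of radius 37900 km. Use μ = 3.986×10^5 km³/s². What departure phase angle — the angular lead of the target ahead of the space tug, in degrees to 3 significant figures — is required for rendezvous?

Semi-major axis of the transfer orbit: a_t = (7210 + 37900)/2 = 22555 km.
Transfer time t = π√(a_t³/μ) = 16856 s.
The target's mean motion on its circular orbit is ω₂ = √(μ/r₂³) = 8.5568×10^-5 rad/s.
Angle swept by the target during transfer: ω₂·t = 1.4423 rad = 82.64°.
The space tug traverses 180° on the transfer ellipse, so the target must lead by 180° − 82.64° = 97.4°.

φ = 97.4°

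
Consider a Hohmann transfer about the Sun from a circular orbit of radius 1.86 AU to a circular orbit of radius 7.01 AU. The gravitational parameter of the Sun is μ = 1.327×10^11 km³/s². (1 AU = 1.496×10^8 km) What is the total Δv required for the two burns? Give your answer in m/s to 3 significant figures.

In km: r₁ = 1.86 × 1.496×10^8 = 2.78256×10^8 km; r₂ = 7.01 × 1.496×10^8 = 1.048696×10^9 km.
Transfer-ellipse semi-major axis a_t = (r₁ + r₂)/2 = (2.78256×10^8 + 1.048696×10^9)/2 = 6.63476×10^8 km.
At r₁ the circular-orbit speed is v₁ = √(μ/r₁) = 21.838 km/s.
On the transfer ellipse at r₁, vis-viva gives v_p = √[μ(2/r₁ − 1/a_t)] = 27.455 km/s.
First burn Δv₁ = |v_p − v₁| = 5.617 km/s.
Circular speed at r₂: v₂ = √(μ/r₂) = 11.249 km/s.
Transfer-orbit speed at r₂: v_a = √[μ(2/r₂ − 1/a_t)] = 7.2848 km/s.
Second burn Δv₂ = |v₂ − v_a| = 3.964 km/s.
Δv = Δv₁ + Δv₂ = 5.617 + 3.964 = 9.581 km/s.

Δv = 9580 m/s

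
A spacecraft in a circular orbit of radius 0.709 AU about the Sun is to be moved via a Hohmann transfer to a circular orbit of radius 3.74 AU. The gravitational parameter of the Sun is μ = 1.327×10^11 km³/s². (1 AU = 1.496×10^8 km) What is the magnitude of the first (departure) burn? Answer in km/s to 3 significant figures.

Δv₁ = 10.5 km/s

In km: r₁ = 0.709 × 1.496×10^8 = 1.060664×10^8 km; r₂ = 3.74 × 1.496×10^8 = 5.59504×10^8 km.
Transfer-ellipse semi-major axis a_t = (r₁ + r₂)/2 = (1.060664×10^8 + 5.59504×10^8)/2 = 3.327852×10^8 km.
Circular speed at r = 1.060664×10^8 km: v_c = √(μ/r) = 35.37 km/s.
Vis-viva on the transfer ellipse at r = 1.060664×10^8 km gives v_t = √[μ(2/r − 1/a_t)] = 45.86 km/s.
Δv₁ = |v_t − v_c| = |45.86 − 35.37| = 10.49 km/s.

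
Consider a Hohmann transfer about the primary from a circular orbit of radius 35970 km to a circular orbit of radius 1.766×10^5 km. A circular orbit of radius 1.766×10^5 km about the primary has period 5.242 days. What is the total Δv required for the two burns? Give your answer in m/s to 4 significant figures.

From Kepler's third law T² = 4π²r³/μ at r = 1.766×10^5 km, T = 5.242 days = 5.242 × 86400 s = 4.529088×10^5 s: μ = 4π²r³/T² = 1.06001×10^6 km³/s².
Semi-major axis of the transfer orbit: a_t = (35970 + 1.766×10^5)/2 = 1.06285×10^5 km.
Circular speed at r₁: v₁ = √(μ/r₁) = √(1.06001×10^6/35970) = 5.429 km/s.
On the transfer ellipse at r₁, v² = μ(2/r − 1/a) gives v_p = √[μ(2/r₁ − 1/a_t)] = 6.998 km/s.
First burn Δv₁ = |v_p − v₁| = 1.569 km/s.
Circular speed at r₂: v₂ = √(μ/r₂) = 2.450 km/s.
Transfer-orbit speed at r₂: v_a = √[μ(2/r₂ − 1/a_t)] = 1.425 km/s.
Second burn Δv₂ = |v₂ − v_a| = 1.025 km/s.
Total Δv = Δv₁ + Δv₂ = 2.594 km/s.

Δv = 2594 m/s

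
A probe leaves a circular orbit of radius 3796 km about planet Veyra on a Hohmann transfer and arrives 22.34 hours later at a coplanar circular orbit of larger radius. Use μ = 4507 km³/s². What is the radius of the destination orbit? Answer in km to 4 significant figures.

Transfer time t = 22.34 hours = 80424 s, and t = π√(a_t³/μ).
So a_t = (μ t²/π²)^(1/3) = (4507 × (80424)² / π²)^(1/3) = 14348 km.
Since a_t = (r₁ + r₂)/2, r₂ = 2a_t − r₁ = 2×14348 − 3796 = 24900 km.

r₂ = 24900 km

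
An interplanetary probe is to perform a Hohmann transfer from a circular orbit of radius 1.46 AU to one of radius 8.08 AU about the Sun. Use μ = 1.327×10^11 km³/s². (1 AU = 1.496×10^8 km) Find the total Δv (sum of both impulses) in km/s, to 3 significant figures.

Δv = 12.1 km/s

In km: r₁ = 1.46 × 1.496×10^8 = 2.18416×10^8 km; r₂ = 8.08 × 1.496×10^8 = 1.208768×10^9 km.
The Hohmann ellipse has a_t = (r₁ + r₂)/2 = 7.13592×10^8 km.
At r₁ the circular-orbit speed is v₁ = √(μ/r₁) = 24.6487 km/s.
Transfer-orbit speed at r₁ (vis-viva equation): v_p = √[μ(2/r₁ − 1/a_t)] = 32.0804 km/s.
First burn Δv₁ = |v_p − v₁| = 7.432 km/s.
Circular speed at r₂: v₂ = √(μ/r₂) = 10.478 km/s.
Transfer-orbit speed at r₂: v_a = √[μ(2/r₂ − 1/a_t)] = 5.7967 km/s.
Second burn Δv₂ = |v₂ − v_a| = 4.681 km/s.
Δv = Δv₁ + Δv₂ = 7.432 + 4.681 = 12.11 km/s.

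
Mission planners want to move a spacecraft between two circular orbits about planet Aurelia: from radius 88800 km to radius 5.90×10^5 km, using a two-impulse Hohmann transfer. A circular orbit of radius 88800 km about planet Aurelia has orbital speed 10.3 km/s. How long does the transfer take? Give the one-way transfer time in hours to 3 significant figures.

From the circular-orbit relation v² = μ/r at r = 88800 km: μ = v²r = (10.3)² × 88800 = 9.42079×10^6 km³/s².
Semi-major axis of the transfer orbit: a_t = (88800 + 5.900×10^5)/2 = 3.394×10^5 km.
Half the transfer-orbit period gives t = π√(a_t³/μ) = 2.024×10^5 s.
Converting: 2.024×10^5 s ÷ 3600 s/hour = 56.2 hours.

t = 56.2 hours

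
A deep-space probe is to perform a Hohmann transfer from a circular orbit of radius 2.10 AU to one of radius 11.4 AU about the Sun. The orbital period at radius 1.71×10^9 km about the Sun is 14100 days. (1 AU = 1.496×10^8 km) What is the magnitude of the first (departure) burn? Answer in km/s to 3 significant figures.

Δv₁ = 6.16 km/s

From Kepler's third law T² = 4π²r³/μ at r = 1.71×10^9 km, T = 14100 days = 14100 × 86400 s = 1.21824×10^9 s: μ = 4π²r³/T² = 1.33009×10^11 km³/s².
In km: r₁ = 2.10 × 1.496×10^8 = 3.1416×10^8 km; r₂ = 11.4 × 1.496×10^8 = 1.70544×10^9 km.
Transfer-ellipse semi-major axis a_t = (r₁ + r₂)/2 = (3.1416×10^8 + 1.70544×10^9)/2 = 1.0098×10^9 km.
On the circular orbit at r = 3.1416×10^8 km, v_c = √(μ/r) = 20.576 km/s.
Vis-viva on the transfer ellipse at r = 3.1416×10^8 km gives v_t = √[μ(2/r − 1/a_t)] = 26.740 km/s.
Δv₁ = |v_t − v_c| = |26.740 − 20.576| = 6.164 km/s.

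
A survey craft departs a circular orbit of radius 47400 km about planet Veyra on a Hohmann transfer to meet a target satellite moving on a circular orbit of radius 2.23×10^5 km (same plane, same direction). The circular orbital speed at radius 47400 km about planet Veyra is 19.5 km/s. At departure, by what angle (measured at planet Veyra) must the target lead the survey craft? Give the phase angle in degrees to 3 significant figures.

φ = 95.0°

From the circular-orbit relation v² = μ/r at r = 47400 km: μ = v²r = (19.5)² × 47400 = 1.80238×10^7 km³/s².
Semi-major axis of the transfer orbit: a_t = (47400 + 2.230×10^5)/2 = 1.352×10^5 km.
Transfer time t = π√(a_t³/μ) = 36790 s.
Target angular speed ω₂ = √(μ/r₂³) = 4.031×10^-5 rad/s.
Angle swept by the target during transfer: ω₂·t = 1.483 rad = 84.97°.
Arrival is 180° from departure on the ellipse, so φ = 180° − 84.97° = 95.0°.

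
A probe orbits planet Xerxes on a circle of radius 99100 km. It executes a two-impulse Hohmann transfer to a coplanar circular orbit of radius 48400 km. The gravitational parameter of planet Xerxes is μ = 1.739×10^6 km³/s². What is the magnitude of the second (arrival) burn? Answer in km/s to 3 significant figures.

Δv₂ = 0.954 km/s

The Hohmann ellipse has a_t = (r₁ + r₂)/2 = 73750 km.
On the circular orbit at r = 48400 km, v_c = √(μ/r) = 5.99414 km/s.
Transfer-orbit speed at the same r (vis-viva, a = a_t): v_t = √[μ(2/r − 1/a_t)] = 6.94837 km/s.
Δv₂ = |v_t − v_c| = |6.94837 − 5.99414| = 0.9542 km/s.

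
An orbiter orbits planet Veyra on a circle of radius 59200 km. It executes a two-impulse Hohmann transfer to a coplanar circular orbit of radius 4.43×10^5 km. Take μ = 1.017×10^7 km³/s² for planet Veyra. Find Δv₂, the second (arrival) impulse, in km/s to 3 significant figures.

Transfer-ellipse semi-major axis a_t = (r₁ + r₂)/2 = (59200 + 4.430×10^5)/2 = 2.511×10^5 km.
Circular speed at r = 4.430×10^5 km: v_c = √(μ/r) = 4.791 km/s.
Transfer-orbit speed at the same r (vis-viva, a = a_t): v_t = √[μ(2/r − 1/a_t)] = 2.326 km/s.
Δv₂ = |v_t − v_c| = |2.326 − 4.791| = 2.465 km/s.

Δv₂ = 2.46 km/s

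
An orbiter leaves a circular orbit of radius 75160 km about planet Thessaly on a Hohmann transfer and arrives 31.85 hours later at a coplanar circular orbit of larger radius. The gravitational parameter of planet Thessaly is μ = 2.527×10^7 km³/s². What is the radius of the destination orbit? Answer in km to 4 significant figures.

Transfer time t = 31.85 hours = 1.1466×10^5 s, and t = π√(a_t³/μ).
So a_t = (μ t²/π²)^(1/3) = (2.527×10^7 × (1.1466×10^5)² / π²)^(1/3) = 3.2288×10^5 km.
Since a_t = (r₁ + r₂)/2, r₂ = 2a_t − r₁ = 2×3.2288×10^5 − 75160 = 5.706×10^5 km.

r₂ = 5.706×10^5 km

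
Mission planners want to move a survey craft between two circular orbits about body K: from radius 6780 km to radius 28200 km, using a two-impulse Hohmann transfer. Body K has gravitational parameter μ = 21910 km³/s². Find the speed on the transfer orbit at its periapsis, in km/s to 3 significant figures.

v = 2.28 km/s

The Hohmann ellipse has a_t = (r₁ + r₂)/2 = 17490 km.
The periapsis of the transfer ellipse is at r = 6780 km.
Vis-viva: v = √[μ(2/r − 1/a_t)] = √[21910 × (2/6780 − 1/17490)] = 2.283 km/s.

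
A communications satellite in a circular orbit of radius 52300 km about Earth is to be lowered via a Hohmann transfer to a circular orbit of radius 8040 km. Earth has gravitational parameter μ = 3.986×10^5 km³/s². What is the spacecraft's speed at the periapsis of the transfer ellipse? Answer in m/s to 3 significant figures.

v = 9270 m/s

The Hohmann ellipse has a_t = (r₁ + r₂)/2 = 30170 km.
At periapsis, r = 8040 km.
From the vis-viva equation, v = √[μ(2/r − 1/a_t)] = 9.271 km/s.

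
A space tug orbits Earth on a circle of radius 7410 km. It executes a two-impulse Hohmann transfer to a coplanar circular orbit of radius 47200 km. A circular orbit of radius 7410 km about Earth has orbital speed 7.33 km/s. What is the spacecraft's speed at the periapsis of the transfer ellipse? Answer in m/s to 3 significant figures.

v = 9640 m/s

From the circular-orbit relation v² = μ/r at r = 7410 km: μ = v²r = (7.33)² × 7410 = 3.98131×10^5 km³/s².
Transfer-ellipse semi-major axis a_t = (r₁ + r₂)/2 = (7410 + 47200)/2 = 27305 km.
The periapsis of the transfer ellipse is at r = 7410 km.
From the vis-viva equation, v = √[μ(2/r − 1/a_t)] = 9.637 km/s.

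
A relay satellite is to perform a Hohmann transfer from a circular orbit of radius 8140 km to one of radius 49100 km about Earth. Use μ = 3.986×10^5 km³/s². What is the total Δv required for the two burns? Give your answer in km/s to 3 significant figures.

Δv = 3.50 km/s

Semi-major axis of the transfer orbit: a_t = (8140 + 49100)/2 = 28620 km.
At r₁ the circular-orbit speed is v₁ = √(μ/r₁) = 6.998 km/s.
Transfer-orbit speed at r₁ (vis-viva equation): v_p = √[μ(2/r₁ − 1/a_t)] = 9.166 km/s.
First burn Δv₁ = |v_p − v₁| = 2.168 km/s.
At r₂, v₂ = √(μ/r₂) = 2.8492 km/s.
Transfer-orbit speed at r₂: v_a = √[μ(2/r₂ − 1/a_t)] = 1.5195 km/s.
Second burn Δv₂ = |v₂ − v_a| = 1.330 km/s.
Total Δv = Δv₁ + Δv₂ = 3.498 km/s.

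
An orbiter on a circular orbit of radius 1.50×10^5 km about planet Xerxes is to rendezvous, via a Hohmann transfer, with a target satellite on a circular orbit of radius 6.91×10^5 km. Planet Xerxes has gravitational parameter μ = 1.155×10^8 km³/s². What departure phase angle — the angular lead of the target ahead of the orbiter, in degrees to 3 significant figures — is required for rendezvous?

φ = 94.6°

Semi-major axis of the transfer orbit: a_t = (1.500×10^5 + 6.910×10^5)/2 = 4.205×10^5 km.
The half-period of the transfer ellipse is t = π√(a_t³/μ) = 79709.095 s.
Target angular speed ω₂ = √(μ/r₂³) = 1.8710006×10^-5 rad/s.
Angle swept by the target during transfer: ω₂·t = 1.4913576 rad = 85.448°.
Arrival is 180° from departure on the ellipse, so φ = 180° − 85.448° = 94.6°.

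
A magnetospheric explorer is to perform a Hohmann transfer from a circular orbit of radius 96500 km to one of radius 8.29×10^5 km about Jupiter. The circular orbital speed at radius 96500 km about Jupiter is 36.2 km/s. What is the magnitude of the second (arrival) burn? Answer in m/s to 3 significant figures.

From the circular-orbit relation v² = μ/r at r = 96500 km: μ = v²r = (36.2)² × 96500 = 1.26457×10^8 km³/s².
Transfer-ellipse semi-major axis a_t = (r₁ + r₂)/2 = (96500 + 8.290×10^5)/2 = 4.6275×10^5 km.
Circular speed at r = 8.290×10^5 km: v_c = √(μ/r) = 12.351 km/s.
Vis-viva on the transfer ellipse at r = 8.290×10^5 km gives v_t = √[μ(2/r − 1/a_t)] = 5.6401 km/s.
Δv₂ = |v_t − v_c| = |5.6401 − 12.351| = 6.711 km/s.

Δv₂ = 6710 m/s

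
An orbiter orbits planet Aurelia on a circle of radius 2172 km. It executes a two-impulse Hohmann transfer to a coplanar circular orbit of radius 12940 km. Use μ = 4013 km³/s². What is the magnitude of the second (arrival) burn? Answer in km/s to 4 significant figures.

The Hohmann ellipse has a_t = (r₁ + r₂)/2 = 7556 km.
Circular speed at r = 12940 km: v_c = √(μ/r) = 0.5569 km/s.
Transfer-orbit speed at the same r (vis-viva, a = a_t): v_t = √[μ(2/r − 1/a_t)] = 0.2986 km/s.
Δv₂ = |v_t − v_c| = |0.2986 − 0.5569| = 0.2583 km/s.

Δv₂ = 0.2583 km/s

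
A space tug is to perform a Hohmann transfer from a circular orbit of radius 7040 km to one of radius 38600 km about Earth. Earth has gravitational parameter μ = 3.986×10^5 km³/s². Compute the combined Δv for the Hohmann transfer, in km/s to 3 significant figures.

Transfer-ellipse semi-major axis a_t = (r₁ + r₂)/2 = (7040 + 38600)/2 = 22820 km.
Circular speed at r₁: v₁ = √(μ/r₁) = √(3.986×10^5/7040) = 7.5246 km/s.
On the transfer ellipse at r₁, v² = μ(2/r − 1/a) gives v_p = √[μ(2/r₁ − 1/a_t)] = 9.7863 km/s.
First burn Δv₁ = |v_p − v₁| = 2.2617 km/s.
At r₂, v₂ = √(μ/r₂) = 3.2135 km/s.
Transfer-orbit speed at r₂: v_a = √[μ(2/r₂ − 1/a_t)] = 1.7849 km/s.
Second burn Δv₂ = |v₂ − v_a| = 1.4286 km/s.
Δv = Δv₁ + Δv₂ = 2.2617 + 1.4286 = 3.690 km/s.

Δv = 3.69 km/s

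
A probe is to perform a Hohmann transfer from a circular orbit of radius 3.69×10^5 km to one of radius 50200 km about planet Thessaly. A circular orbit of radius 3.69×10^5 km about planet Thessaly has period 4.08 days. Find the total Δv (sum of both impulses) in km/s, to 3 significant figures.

From Kepler's third law T² = 4π²r³/μ at r = 3.69×10^5 km, T = 4.08 days = 4.08 × 86400 s = 3.52512×10^5 s: μ = 4π²r³/T² = 1.59621×10^7 km³/s².
Transfer-ellipse semi-major axis a_t = (r₁ + r₂)/2 = (3.690×10^5 + 50200)/2 = 2.096×10^5 km.
Circular speed at r₁: v₁ = √(μ/r₁) = √(1.59621×10^7/3.690×10^5) = 6.577 km/s.
Transfer-orbit speed at r₁ (vis-viva equation): v_a = √[μ(2/r₁ − 1/a_t)] = 3.219 km/s.
First burn Δv₁ = |v_a − v₁| = 3.358 km/s.
Circular speed at r₂: v₂ = √(μ/r₂) = 17.832 km/s.
Transfer-orbit speed at r₂: v_p = √[μ(2/r₂ − 1/a_t)] = 23.660 km/s.
Second burn Δv₂ = |v₂ − v_p| = 5.828 km/s.
Total Δv = Δv₁ + Δv₂ = 9.186 km/s.

Δv = 9.19 km/s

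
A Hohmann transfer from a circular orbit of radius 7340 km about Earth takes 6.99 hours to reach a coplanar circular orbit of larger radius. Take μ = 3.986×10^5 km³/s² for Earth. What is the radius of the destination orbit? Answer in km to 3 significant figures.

Transfer time t = 6.99 hours = 25164 s, and t = π√(a_t³/μ).
So a_t = (μ t²/π²)^(1/3) = (3.986×10^5 × (25164)² / π²)^(1/3) = 29462 km.
Since a_t = (r₁ + r₂)/2, r₂ = 2a_t − r₁ = 2×29462 − 7340 = 51584 km.

r₂ = 51600 km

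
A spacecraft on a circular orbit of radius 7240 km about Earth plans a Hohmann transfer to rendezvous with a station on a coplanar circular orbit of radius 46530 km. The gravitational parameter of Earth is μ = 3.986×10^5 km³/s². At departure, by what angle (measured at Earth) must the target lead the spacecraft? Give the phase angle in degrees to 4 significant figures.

The Hohmann ellipse has a_t = (r₁ + r₂)/2 = 26885 km.
The half-period of the transfer ellipse is t = π√(a_t³/μ) = 21935 s.
The target's mean motion on its circular orbit is ω₂ = √(μ/r₂³) = 6.2903×10^-5 rad/s.
Angle swept by the target during transfer: ω₂·t = 1.3798 rad = 79.06°.
The spacecraft traverses 180° on the transfer ellipse, so the target must lead by 180° − 79.06° = 100.9°.

φ = 100.9°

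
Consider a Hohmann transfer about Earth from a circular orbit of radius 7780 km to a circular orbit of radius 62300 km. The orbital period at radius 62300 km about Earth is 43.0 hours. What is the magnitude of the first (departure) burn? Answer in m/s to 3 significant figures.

Δv₁ = 2390 m/s

From Kepler's third law T² = 4π²r³/μ at r = 62300 km, T = 43.0 hours = 43.0 × 3600 s = 1.548×10^5 s: μ = 4π²r³/T² = 3.98366×10^5 km³/s².
Semi-major axis of the transfer orbit: a_t = (7780 + 62300)/2 = 35040 km.
On the circular orbit at r = 7780 km, v_c = √(μ/r) = 7.1557 km/s.
Vis-viva on the transfer ellipse at r = 7780 km gives v_t = √[μ(2/r − 1/a_t)] = 9.5414 km/s.
Δv₁ = |v_t − v_c| = |9.5414 − 7.1557| = 2.386 km/s.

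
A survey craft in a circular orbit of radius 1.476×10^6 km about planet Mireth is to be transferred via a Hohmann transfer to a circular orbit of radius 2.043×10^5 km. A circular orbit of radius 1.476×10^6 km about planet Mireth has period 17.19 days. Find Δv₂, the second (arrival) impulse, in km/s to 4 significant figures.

Δv₂ = 5.462 km/s

From Kepler's third law T² = 4π²r³/μ at r = 1.476×10^6 km, T = 17.19 days = 17.19 × 86400 s = 1.485216×10^6 s: μ = 4π²r³/T² = 5.75492×10^7 km³/s².
The Hohmann ellipse has a_t = (r₁ + r₂)/2 = 8.4015×10^5 km.
On the circular orbit at r = 2.043×10^5 km, v_c = √(μ/r) = 16.784 km/s.
Vis-viva on the transfer ellipse at r = 2.043×10^5 km gives v_t = √[μ(2/r − 1/a_t)] = 22.246 km/s.
Δv₂ = |v_t − v_c| = |22.246 − 16.784| = 5.462 km/s.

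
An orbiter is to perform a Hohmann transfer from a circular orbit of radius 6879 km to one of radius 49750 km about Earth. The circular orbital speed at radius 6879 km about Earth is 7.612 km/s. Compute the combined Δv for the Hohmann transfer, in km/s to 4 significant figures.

Δv = 3.913 km/s

From the circular-orbit relation v² = μ/r at r = 6879 km: μ = v²r = (7.612)² × 6879 = 3.98587×10^5 km³/s².
Semi-major axis of the transfer orbit: a_t = (6879 + 49750)/2 = 28314.5 km.
At r₁ the circular-orbit speed is v₁ = √(μ/r₁) = 7.612 km/s.
Transfer-orbit speed at r₁ (vis-viva equation): v_p = √[μ(2/r₁ − 1/a_t)] = 10.09 km/s.
First burn Δv₁ = |v_p − v₁| = 2.478 km/s.
Circular speed at r₂: v₂ = √(μ/r₂) = 2.8305 km/s.
Transfer-orbit speed at r₂: v_a = √[μ(2/r₂ − 1/a_t)] = 1.3952 km/s.
Second burn Δv₂ = |v₂ − v_a| = 1.435 km/s.
Δv = Δv₁ + Δv₂ = 2.478 + 1.435 = 3.913 km/s.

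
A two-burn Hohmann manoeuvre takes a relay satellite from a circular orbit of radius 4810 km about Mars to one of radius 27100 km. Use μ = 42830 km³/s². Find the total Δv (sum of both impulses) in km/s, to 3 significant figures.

The Hohmann ellipse has a_t = (r₁ + r₂)/2 = 15955 km.
Circular speed at r₁: v₁ = √(μ/r₁) = √(42830/4810) = 2.984 km/s.
On the transfer ellipse at r₁, vis-viva equation gives v_p = √[μ(2/r₁ − 1/a_t)] = 3.889 km/s.
First burn Δv₁ = |v_p − v₁| = 0.9050 km/s.
At r₂, v₂ = √(μ/r₂) = 1.2572 km/s.
Transfer-orbit speed at r₂: v_a = √[μ(2/r₂ − 1/a_t)] = 0.69026 km/s.
Second burn Δv₂ = |v₂ − v_a| = 0.5669 km/s.
Total Δv = Δv₁ + Δv₂ = 1.472 km/s.

Δv = 1.47 km/s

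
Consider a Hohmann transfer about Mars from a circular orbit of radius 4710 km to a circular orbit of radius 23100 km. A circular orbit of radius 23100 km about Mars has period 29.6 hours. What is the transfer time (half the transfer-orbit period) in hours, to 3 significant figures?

From Kepler's third law T² = 4π²r³/μ at r = 23100 km, T = 29.6 hours = 29.6 × 3600 s = 1.0656×10^5 s: μ = 4π²r³/T² = 42855.6 km³/s².
The Hohmann ellipse has a_t = (r₁ + r₂)/2 = 13905 km.
By Kepler's third law the transfer-orbit period is T = 2π√(a_t³/μ), so t = T/2 = 24880 s.
Converting: 24880 s ÷ 3600 s/hour = 6.91 hours.

t = 6.91 hours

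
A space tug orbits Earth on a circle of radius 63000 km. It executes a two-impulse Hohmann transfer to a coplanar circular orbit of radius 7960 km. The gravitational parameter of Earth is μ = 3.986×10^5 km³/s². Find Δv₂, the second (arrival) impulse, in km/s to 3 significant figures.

Δv₂ = 2.35 km/s

The Hohmann ellipse has a_t = (r₁ + r₂)/2 = 35480 km.
On the circular orbit at r = 7960 km, v_c = √(μ/r) = 7.0764 km/s.
Transfer-orbit speed at the same r (vis-viva, a = a_t): v_t = √[μ(2/r − 1/a_t)] = 9.4295 km/s.
Δv₂ = |v_t − v_c| = |9.4295 − 7.0764| = 2.353 km/s.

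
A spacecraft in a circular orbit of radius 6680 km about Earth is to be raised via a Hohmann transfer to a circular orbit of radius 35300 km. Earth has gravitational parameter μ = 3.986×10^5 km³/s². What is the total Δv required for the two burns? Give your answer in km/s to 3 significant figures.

Semi-major axis of the transfer orbit: a_t = (6680 + 35300)/2 = 20990 km.
Circular speed at r₁: v₁ = √(μ/r₁) = √(3.986×10^5/6680) = 7.7247 km/s.
Transfer-orbit speed at r₁ (vis-viva): v_p = √[μ(2/r₁ − 1/a_t)] = 10.018 km/s.
First burn Δv₁ = |v_p − v₁| = 2.293 km/s.
At r₂, v₂ = √(μ/r₂) = 3.3603 km/s.
Transfer-orbit speed at r₂: v_a = √[μ(2/r₂ − 1/a_t)] = 1.8957 km/s.
Second burn Δv₂ = |v₂ − v_a| = 1.465 km/s.
Total Δv = Δv₁ + Δv₂ = 3.758 km/s.

Δv = 3.76 km/s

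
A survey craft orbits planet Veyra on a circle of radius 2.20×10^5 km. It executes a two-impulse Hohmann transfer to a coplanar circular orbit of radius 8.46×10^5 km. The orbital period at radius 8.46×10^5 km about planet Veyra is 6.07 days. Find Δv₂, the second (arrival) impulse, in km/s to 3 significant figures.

Δv₂ = 3.62 km/s

From Kepler's third law T² = 4π²r³/μ at r = 8.46×10^5 km, T = 6.07 days = 6.07 × 86400 s = 5.24448×10^5 s: μ = 4π²r³/T² = 8.69092×10^7 km³/s².
Semi-major axis of the transfer orbit: a_t = (2.200×10^5 + 8.460×10^5)/2 = 5.330×10^5 km.
On the circular orbit at r = 8.460×10^5 km, v_c = √(μ/r) = 10.136 km/s.
Transfer-orbit speed at the same r (vis-viva, a = a_t): v_t = √[μ(2/r − 1/a_t)] = 6.5117 km/s.
Δv₂ = |v_t − v_c| = |6.5117 − 10.136| = 3.624 km/s.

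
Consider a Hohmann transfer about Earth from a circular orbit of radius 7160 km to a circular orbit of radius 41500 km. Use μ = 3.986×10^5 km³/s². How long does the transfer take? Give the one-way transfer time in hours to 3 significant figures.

Semi-major axis of the transfer orbit: a_t = (7160 + 41500)/2 = 24330 km.
Transfer time t = π√(a_t³/μ) = π√((24330)³ / 3.986×10^5) = 18884 s.
Converting: 18884 s ÷ 3600 s/hour = 5.25 hours.

t = 5.25 hours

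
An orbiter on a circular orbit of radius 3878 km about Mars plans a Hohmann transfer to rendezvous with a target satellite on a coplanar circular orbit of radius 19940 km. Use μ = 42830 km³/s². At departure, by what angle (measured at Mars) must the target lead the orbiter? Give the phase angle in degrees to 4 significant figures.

Semi-major axis of the transfer orbit: a_t = (3878 + 19940)/2 = 11909 km.
The half-period of the transfer ellipse is t = π√(a_t³/μ) = 19730 s.
Target angular speed ω₂ = √(μ/r₂³) = 7.350×10^-5 rad/s.
Angle swept by the target during transfer: ω₂·t = 1.450 rad = 83.08°.
Arrival is 180° from departure on the ellipse, so φ = 180° − 83.08° = 96.92°.

φ = 96.92°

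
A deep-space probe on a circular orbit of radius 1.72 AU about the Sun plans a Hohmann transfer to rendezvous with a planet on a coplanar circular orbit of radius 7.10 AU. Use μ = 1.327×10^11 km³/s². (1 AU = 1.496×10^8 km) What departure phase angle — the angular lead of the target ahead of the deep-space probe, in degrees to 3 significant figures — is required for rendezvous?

φ = 91.9°

In km: r₁ = 1.72 × 1.496×10^8 = 2.57312×10^8 km; r₂ = 7.10 × 1.496×10^8 = 1.06216×10^9 km.
The Hohmann ellipse has a_t = (r₁ + r₂)/2 = 6.59736×10^8 km.
The half-period of the transfer ellipse is t = π√(a_t³/μ) = 1.461402×10^8 s.
The target's mean motion on its circular orbit is ω₂ = √(μ/r₂³) = 1.052327×10^-8 rad/s.
Angle swept by the target during transfer: ω₂·t = 1.53787 rad = 88.11°.
Arrival is 180° from departure on the ellipse, so φ = 180° − 88.11° = 91.9°.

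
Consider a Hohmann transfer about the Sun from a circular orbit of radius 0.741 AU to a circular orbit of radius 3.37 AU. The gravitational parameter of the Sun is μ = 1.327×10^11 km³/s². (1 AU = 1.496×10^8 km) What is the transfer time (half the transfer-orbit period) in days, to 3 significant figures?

t = 538 days

In km: r₁ = 0.741 × 1.496×10^8 = 1.108536×10^8 km; r₂ = 3.37 × 1.496×10^8 = 5.04152×10^8 km.
Transfer-ellipse semi-major axis a_t = (r₁ + r₂)/2 = (1.108536×10^8 + 5.04152×10^8)/2 = 3.075028×10^8 km.
Transfer time t = π√(a_t³/μ) = π√((3.075028×10^8)³ / 1.327×10^11) = 4.650×10^7 s.
Converting: 4.650×10^7 s ÷ 86400 s/day = 538 days.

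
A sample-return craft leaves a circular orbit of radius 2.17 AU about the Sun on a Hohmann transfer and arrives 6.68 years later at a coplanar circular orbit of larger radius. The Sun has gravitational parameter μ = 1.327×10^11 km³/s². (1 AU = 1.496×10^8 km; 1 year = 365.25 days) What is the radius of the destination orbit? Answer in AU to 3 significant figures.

r₂ = 9.09 AU

In km: r₁ = 2.17 × 1.496×10^8 = 3.24632×10^8 km.
Transfer time t = 6.68 years × 365.25 × 86400 s = 2.10804768×10^8 s, and t = π√(a_t³/μ).
So a_t = (μ t²/π²)^(1/3) = (1.327×10^11 × (2.10804768×10^8)² / π²)^(1/3) = 8.4226×10^8 km.
Since a_t = (r₁ + r₂)/2, r₂ = 2a_t − r₁ = 2×8.4226×10^8 − 3.24632×10^8 = 1.359888×10^9 km.
In AU: r₂ = 1.359888×10^9 / 1.496×10^8 = 9.09 AU.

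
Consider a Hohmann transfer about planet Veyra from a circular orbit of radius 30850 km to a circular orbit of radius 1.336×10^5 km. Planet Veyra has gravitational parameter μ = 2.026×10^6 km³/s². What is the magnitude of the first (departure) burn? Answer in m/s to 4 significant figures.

Δv₁ = 2226 m/s

Transfer-ellipse semi-major axis a_t = (r₁ + r₂)/2 = (30850 + 1.336×10^5)/2 = 82225 km.
On the circular orbit at r = 30850 km, v_c = √(μ/r) = 8.104 km/s.
Vis-viva on the transfer ellipse at r = 30850 km gives v_t = √[μ(2/r − 1/a_t)] = 10.33 km/s.
Δv₁ = |v_t − v_c| = |10.33 − 8.104| = 2.226 km/s.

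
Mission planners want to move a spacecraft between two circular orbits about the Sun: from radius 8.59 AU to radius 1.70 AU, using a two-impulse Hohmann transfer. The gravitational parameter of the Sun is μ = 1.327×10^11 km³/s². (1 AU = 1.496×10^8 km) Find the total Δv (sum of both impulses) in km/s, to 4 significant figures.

Δv = 10.99 km/s

In km: r₁ = 8.59 × 1.496×10^8 = 1.285064×10^9 km; r₂ = 1.70 × 1.496×10^8 = 2.5432×10^8 km.
The Hohmann ellipse has a_t = (r₁ + r₂)/2 = 7.69692×10^8 km.
At r₁ the circular-orbit speed is v₁ = √(μ/r₁) = 10.162 km/s.
Transfer-orbit speed at r₁ (v² = μ(2/r − 1/a)): v_a = √[μ(2/r₁ − 1/a_t)] = 5.8412 km/s.
First burn Δv₁ = |v_a − v₁| = 4.321 km/s.
At r₂, v₂ = √(μ/r₂) = 22.8426 km/s.
Transfer-orbit speed at r₂: v_p = √[μ(2/r₂ − 1/a_t)] = 29.5154 km/s.
Second burn Δv₂ = |v₂ − v_p| = 6.673 km/s.
Δv = Δv₁ + Δv₂ = 4.321 + 6.673 = 10.99 km/s.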